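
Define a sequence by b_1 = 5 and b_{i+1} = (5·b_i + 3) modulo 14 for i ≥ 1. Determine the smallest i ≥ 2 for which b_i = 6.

6

We have b_1 = 5, b_2 = 0, b_3 = 3, b_4 = 4, b_5 = 9, b_6 = 6, b_7 = 5.
Since b_7 = b_1 = 5, the sequence is periodic with period 6.
The value 6 first appears (with i ≥ 2) at b_6.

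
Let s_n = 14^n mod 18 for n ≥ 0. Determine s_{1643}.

2

We have s_0 = 1, s_1 = 14, s_2 = 16, s_3 = 8, s_4 = 4, s_5 = 2, s_6 = 10, s_7 = 14.
Since s_7 = s_1 = 14, the sequence is eventually periodic: after a pre-period of length 1 it cycles with period 6.
For n ≥ 1, s_n depends only on (n - 1) mod 6. (1643 - 1) mod 6 = 4, so s_{1643} = s_5 = 2.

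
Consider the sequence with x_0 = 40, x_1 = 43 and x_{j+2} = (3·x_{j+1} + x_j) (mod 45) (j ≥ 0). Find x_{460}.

19

x_0 = 40; x_1 = 43; x_2 = 34; x_3 = 10; x_4 = 19; x_5 = 22; x_6 = 40; x_7 = 7; x_8 = 16; x_9 = 10; x_{10} = 1; x_{11} = 13; x_{12} = 40; x_{13} = 43.
Since (x_{12}, x_{13}) = (x_0, x_1) = (40, 43) (two consecutive terms determine the rest), the sequence is periodic with period 12.
(460 - 0) mod 12 = 4, so x_{460} = x_4 = 19.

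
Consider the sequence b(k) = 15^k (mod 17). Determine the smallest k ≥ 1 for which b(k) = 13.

b(0) = 1,  b(1) = 15,  b(2) = 4,  b(3) = 9,  b(4) = 16,  b(5) = 2,  b(6) = 13,  b(7) = 8,  b(8) = 1.
Since b(8) = b(0) = 1, the sequence is periodic with period 8.
The value 13 first appears (with k ≥ 1) at b(6).

6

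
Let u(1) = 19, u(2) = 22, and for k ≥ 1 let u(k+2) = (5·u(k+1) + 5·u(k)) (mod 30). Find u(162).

25

Computing terms: u(1) = 19, u(2) = 22, u(3) = 25, u(4) = 25, u(5) = 10, u(6) = 25, u(7) = 25.
Since (u(6), u(7)) = (u(3), u(4)) = (25, 25) (two consecutive terms determine the rest), the sequence is eventually periodic: after a pre-period of length 2 it cycles with period 3.
For k ≥ 3, u(k) depends only on (k - 3) mod 3. (162 - 3) mod 3 = 0, so u(162) = u(3) = 25.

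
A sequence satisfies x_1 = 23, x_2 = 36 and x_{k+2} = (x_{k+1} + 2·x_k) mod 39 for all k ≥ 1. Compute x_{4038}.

2

Computing terms: x_1 = 23,  x_2 = 36,  x_3 = 4,  x_4 = 37,  x_5 = 6,  x_6 = 2,  x_7 = 14,  x_8 = 18,  x_9 = 7,  x_{10} = 4,  x_{11} = 18,  x_{12} = 26,  x_{13} = 23,  x_{14} = 36.
Since (x_{13}, x_{14}) = (x_1, x_2) = (23, 36) (two consecutive terms determine the rest), the sequence is periodic with period 12.
So x_{4038} = x_{1 + ((4038-1) mod 12)} = x_6 = 2.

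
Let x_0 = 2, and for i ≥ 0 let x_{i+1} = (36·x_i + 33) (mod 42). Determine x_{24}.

Computing terms: x_0 = 2, x_1 = 21, x_2 = 33, x_3 = 3, x_4 = 15, x_5 = 27, x_6 = 39, x_7 = 9, x_8 = 21.
Since x_8 = x_1 = 21, the sequence is eventually periodic: after a pre-period of length 1 it cycles with period 7.
For i ≥ 1, x_i depends only on (i - 1) mod 7. (24 - 1) mod 7 = 2, so x_{24} = x_3 = 3.

3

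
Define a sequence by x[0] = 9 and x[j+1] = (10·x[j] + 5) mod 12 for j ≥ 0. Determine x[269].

7

x[0] = 9; x[1] = 11; x[2] = 7; x[3] = 3; x[4] = 11.
Since x[4] = x[1] = 11, the sequence is eventually periodic: after a pre-period of length 1 it cycles with period 3.
For j ≥ 1, x[j] depends only on (j - 1) mod 3. (269 - 1) mod 3 = 1, so x[269] = x[2] = 7.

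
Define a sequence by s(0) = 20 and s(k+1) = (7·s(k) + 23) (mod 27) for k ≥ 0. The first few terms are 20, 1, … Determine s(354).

17

We have s(0) = 20, s(1) = 1, s(2) = 3, s(3) = 17, s(4) = 7, s(5) = 18, s(6) = 14, s(7) = 13, s(8) = 6, s(9) = 11, s(10) = 19, s(11) = 21, s(12) = 8, s(13) = 25, s(14) = 9, s(15) = 5, s(16) = 4, s(17) = 24, s(18) = 2, s(19) = 10, s(20) = 12, s(21) = 26, s(22) = 16, s(23) = 0, s(24) = 23, s(25) = 22, s(26) = 15, s(27) = 20.
The sequence repeats with period 27.
(354 - 0) mod 27 = 3, so s(354) = s(3) = 17.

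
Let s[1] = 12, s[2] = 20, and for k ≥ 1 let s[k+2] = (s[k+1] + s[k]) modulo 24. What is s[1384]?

s[1] = 12, s[2] = 20, s[3] = 8, s[4] = 4, s[5] = 12, s[6] = 16, s[7] = 4, s[8] = 20, s[9] = 0, s[10] = 20, s[11] = 20, s[12] = 16, s[13] = 12, s[14] = 4, s[15] = 16, s[16] = 20, s[17] = 12, s[18] = 8, s[19] = 20, s[20] = 4, s[21] = 0, s[22] = 4, s[23] = 4, s[24] = 8, s[25] = 12, s[26] = 20.
Since (s[25], s[26]) = (s[1], s[2]) = (12, 20) (two consecutive terms determine the rest), the sequence is periodic with period 24.
(1384 - 1) mod 24 = 15, so s[1384] = s[16] = 20.

20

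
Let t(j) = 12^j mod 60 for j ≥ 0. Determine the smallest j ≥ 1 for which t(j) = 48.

Listing terms: t(0) = 1, t(1) = 12, t(2) = 24, t(3) = 48, t(4) = 36, t(5) = 12.
Since t(5) = t(1) = 12, the sequence is eventually periodic: after a pre-period of length 1 it cycles with period 4.
The value 48 first appears (with j ≥ 1) at t(3).

3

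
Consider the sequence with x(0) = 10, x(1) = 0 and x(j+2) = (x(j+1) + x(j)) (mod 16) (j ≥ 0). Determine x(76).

x(0) = 10; x(1) = 0; x(2) = 10; x(3) = 10; x(4) = 4; x(5) = 14; x(6) = 2; x(7) = 0; x(8) = 2; x(9) = 2; x(10) = 4; x(11) = 6; x(12) = 10; x(13) = 0.
Since (x(12), x(13)) = (x(0), x(1)) = (10, 0) (two consecutive terms determine the rest), the sequence is periodic with period 12.
(76 - 0) mod 12 = 4, so x(76) = x(4) = 4.

4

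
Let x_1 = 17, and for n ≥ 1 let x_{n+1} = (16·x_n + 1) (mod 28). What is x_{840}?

1

Computing terms: x_1 = 17; x_2 = 21; x_3 = 1; x_4 = 17.
Since x_4 = x_1 = 17, the sequence is periodic with period 3.
(840 - 1) mod 3 = 2, so x_{840} = x_3 = 1.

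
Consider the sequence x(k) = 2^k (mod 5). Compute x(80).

Computing terms: x(1) = 2,  x(2) = 4,  x(3) = 3,  x(4) = 1,  x(5) = 2.
Since x(5) = x(1) = 2, the sequence is periodic with period 4.
So x(80) = x(1 + ((80-1) mod 4)) = x(4) = 1.

1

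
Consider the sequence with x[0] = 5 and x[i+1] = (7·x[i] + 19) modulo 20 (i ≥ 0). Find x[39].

Listing terms: x[0] = 5, x[1] = 14, x[2] = 17, x[3] = 18, x[4] = 5.
Since x[4] = x[0] = 5, the sequence is periodic with period 4.
(39 - 0) mod 4 = 3, so x[39] = x[3] = 18.

18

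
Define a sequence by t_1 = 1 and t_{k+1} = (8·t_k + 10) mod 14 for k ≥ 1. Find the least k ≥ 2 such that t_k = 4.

We have t_1 = 1; t_2 = 4; t_3 = 0; t_4 = 10; t_5 = 6; t_6 = 2; t_7 = 12; t_8 = 8; t_9 = 4.
Since t_9 = t_2 = 4, the sequence is eventually periodic: after a pre-period of length 1 it cycles with period 7.
The value 4 first appears (with k ≥ 2) at t_2.

2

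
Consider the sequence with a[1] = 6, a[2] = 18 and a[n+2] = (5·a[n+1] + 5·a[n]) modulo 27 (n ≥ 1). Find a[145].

a[1] = 6; a[2] = 18; a[3] = 12; a[4] = 15; a[5] = 0; a[6] = 21; a[7] = 24; a[8] = 9; a[9] = 3; a[10] = 6; a[11] = 18.
The sequence repeats with period 9.
(145 - 1) mod 9 = 0, so a[145] = a[1] = 6.

6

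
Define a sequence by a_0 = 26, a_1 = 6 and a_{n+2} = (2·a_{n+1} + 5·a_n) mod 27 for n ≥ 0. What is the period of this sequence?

9

Computing terms: a_0 = 26, a_1 = 6, a_2 = 7, a_3 = 17, a_4 = 15, a_5 = 7, a_6 = 8, a_7 = 24, a_8 = 7, a_9 = 26, a_{10} = 6.
Since (a_9, a_{10}) = (a_0, a_1) = (26, 6) (two consecutive terms determine the rest), the sequence is periodic with period 9.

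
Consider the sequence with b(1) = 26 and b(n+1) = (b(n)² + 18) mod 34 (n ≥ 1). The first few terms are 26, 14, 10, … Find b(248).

b(1) = 26,  b(2) = 14,  b(3) = 10,  b(4) = 16,  b(5) = 2,  b(6) = 22,  b(7) = 26.
Since b(7) = b(1) = 26, the sequence is periodic with period 6.
So b(248) = b(1 + ((248-1) mod 6)) = b(2) = 14.

14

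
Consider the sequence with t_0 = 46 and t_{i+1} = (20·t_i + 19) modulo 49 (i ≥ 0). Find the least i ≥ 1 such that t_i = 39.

8

We have t_0 = 46; t_1 = 8; t_2 = 32; t_3 = 22; t_4 = 18; t_5 = 36; t_6 = 4; t_7 = 1; t_8 = 39; t_9 = 15; t_{10} = 25; t_{11} = 29; t_{12} = 11; t_{13} = 43; t_{14} = 46.
The sequence repeats with period 14.
The value 39 first appears (with i ≥ 1) at t_8.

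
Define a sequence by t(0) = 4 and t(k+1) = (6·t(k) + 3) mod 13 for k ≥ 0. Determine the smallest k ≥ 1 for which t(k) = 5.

t(0) = 4; t(1) = 1; t(2) = 9; t(3) = 5; t(4) = 7; t(5) = 6; t(6) = 0; t(7) = 3; t(8) = 8; t(9) = 12; t(10) = 10; t(11) = 11; t(12) = 4.
The sequence repeats with period 12.
The value 5 first appears (with k ≥ 1) at t(3).

3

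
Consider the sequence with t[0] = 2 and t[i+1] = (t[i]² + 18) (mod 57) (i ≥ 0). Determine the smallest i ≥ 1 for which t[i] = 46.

t[0] = 2,  t[1] = 22,  t[2] = 46,  t[3] = 25,  t[4] = 16,  t[5] = 46.
Since t[5] = t[2] = 46, the sequence is eventually periodic: after a pre-period of length 2 it cycles with period 3.
The value 46 first appears (with i ≥ 1) at t[2].

2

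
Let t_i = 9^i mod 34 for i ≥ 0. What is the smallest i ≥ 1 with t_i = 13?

2

We have t_0 = 1,  t_1 = 9,  t_2 = 13,  t_3 = 15,  t_4 = 33,  t_5 = 25,  t_6 = 21,  t_7 = 19,  t_8 = 1.
The sequence repeats with period 8.
The value 13 first appears (with i ≥ 1) at t_2.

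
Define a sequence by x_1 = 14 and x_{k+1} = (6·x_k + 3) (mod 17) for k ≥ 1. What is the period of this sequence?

We have x_1 = 14; x_2 = 2; x_3 = 15; x_4 = 8; x_5 = 0; x_6 = 3; x_7 = 4; x_8 = 10; x_9 = 12; x_{10} = 7; x_{11} = 11; x_{12} = 1; x_{13} = 9; x_{14} = 6; x_{15} = 5; x_{16} = 16; x_{17} = 14.
Since x_{17} = x_1 = 14, the sequence is periodic with period 16.

16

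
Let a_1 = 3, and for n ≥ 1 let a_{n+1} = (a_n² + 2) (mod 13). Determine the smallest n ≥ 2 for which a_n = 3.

We have a_1 = 3, a_2 = 11, a_3 = 6, a_4 = 12, a_5 = 3.
The sequence repeats with period 4.
The value 3 next appears (with n ≥ 2) at a_5.

5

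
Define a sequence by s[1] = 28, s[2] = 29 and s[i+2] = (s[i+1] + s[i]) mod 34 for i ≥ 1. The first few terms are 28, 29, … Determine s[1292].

We have s[1] = 28,  s[2] = 29,  s[3] = 23,  s[4] = 18,  s[5] = 7,  s[6] = 25,  s[7] = 32,  s[8] = 23,  s[9] = 21,  s[10] = 10,  s[11] = 31,  s[12] = 7,  s[13] = 4,  s[14] = 11,  s[15] = 15,  s[16] = 26,  s[17] = 7,  s[18] = 33,  s[19] = 6,  s[20] = 5,  s[21] = 11,  s[22] = 16,  s[23] = 27,  s[24] = 9,  s[25] = 2,  s[26] = 11,  s[27] = 13,  s[28] = 24,  s[29] = 3,  s[30] = 27,  s[31] = 30,  s[32] = 23,  s[33] = 19,  s[34] = 8,  s[35] = 27,  s[36] = 1,  s[37] = 28,  s[38] = 29.
The sequence repeats with period 36.
(1292 - 1) mod 36 = 31, so s[1292] = s[32] = 23.

23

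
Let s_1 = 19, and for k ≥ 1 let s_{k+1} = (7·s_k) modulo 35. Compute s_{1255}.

21

Listing terms: s_1 = 19; s_2 = 28; s_3 = 21; s_4 = 7; s_5 = 14; s_6 = 28.
Since s_6 = s_2 = 28, the sequence is eventually periodic: after a pre-period of length 1 it cycles with period 4.
For k ≥ 2, s_k depends only on (k - 2) mod 4. (1255 - 2) mod 4 = 1, so s_{1255} = s_3 = 21.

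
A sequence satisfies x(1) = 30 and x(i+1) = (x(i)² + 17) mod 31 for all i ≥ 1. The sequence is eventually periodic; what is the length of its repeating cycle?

4

Listing terms: x(1) = 30,  x(2) = 18,  x(3) = 0,  x(4) = 17,  x(5) = 27,  x(6) = 2,  x(7) = 21,  x(8) = 24,  x(9) = 4,  x(10) = 2.
Since x(10) = x(6) = 2, the sequence is eventually periodic: after a pre-period of length 5 it cycles with period 4.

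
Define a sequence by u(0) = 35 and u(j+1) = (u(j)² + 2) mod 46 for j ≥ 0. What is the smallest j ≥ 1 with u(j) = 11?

u(0) = 35, u(1) = 31, u(2) = 43, u(3) = 11, u(4) = 31.
Since u(4) = u(1) = 31, the sequence is eventually periodic: after a pre-period of length 1 it cycles with period 3.
The value 11 first appears (with j ≥ 1) at u(3).

3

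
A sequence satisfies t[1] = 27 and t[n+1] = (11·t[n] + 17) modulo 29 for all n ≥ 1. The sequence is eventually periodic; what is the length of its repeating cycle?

Computing terms: t[1] = 27, t[2] = 24, t[3] = 20, t[4] = 5, t[5] = 14, t[6] = 26, t[7] = 13, t[8] = 15, t[9] = 8, t[10] = 18, t[11] = 12, t[12] = 4, t[13] = 3, t[14] = 21, t[15] = 16, t[16] = 19, t[17] = 23, t[18] = 9, t[19] = 0, t[20] = 17, t[21] = 1, t[22] = 28, t[23] = 6, t[24] = 25, t[25] = 2, t[26] = 10, t[27] = 11, t[28] = 22, t[29] = 27.
Since t[29] = t[1] = 27, the sequence is periodic with period 28.

28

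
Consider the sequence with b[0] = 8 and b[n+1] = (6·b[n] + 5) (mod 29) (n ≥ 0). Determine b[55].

15

Computing terms: b[0] = 8,  b[1] = 24,  b[2] = 4,  b[3] = 0,  b[4] = 5,  b[5] = 6,  b[6] = 12,  b[7] = 19,  b[8] = 3,  b[9] = 23,  b[10] = 27,  b[11] = 22,  b[12] = 21,  b[13] = 15,  b[14] = 8.
Since b[14] = b[0] = 8, the sequence is periodic with period 14.
So b[55] = b[0 + ((55-0) mod 14)] = b[13] = 15.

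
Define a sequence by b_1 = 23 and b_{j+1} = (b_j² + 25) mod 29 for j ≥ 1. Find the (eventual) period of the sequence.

We have b_1 = 23; b_2 = 3; b_3 = 5; b_4 = 21; b_5 = 2; b_6 = 0; b_7 = 25; b_8 = 12; b_9 = 24; b_{10} = 21.
Since b_{10} = b_4 = 21, the sequence is eventually periodic: after a pre-period of length 3 it cycles with period 6.

6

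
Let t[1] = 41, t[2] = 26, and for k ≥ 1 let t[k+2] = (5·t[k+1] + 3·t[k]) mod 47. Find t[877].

18

Computing terms: t[1] = 41,  t[2] = 26,  t[3] = 18,  t[4] = 27,  t[5] = 1,  t[6] = 39,  t[7] = 10,  t[8] = 26,  t[9] = 19,  t[10] = 32,  t[11] = 29,  t[12] = 6,  t[13] = 23,  t[14] = 39,  t[15] = 29,  t[16] = 27,  t[17] = 34,  t[18] = 16,  t[19] = 41,  t[20] = 18,  t[21] = 25,  t[22] = 38,  t[23] = 30,  t[24] = 29,  t[25] = 0,  t[26] = 40,  t[27] = 12,  t[28] = 39,  t[29] = 43,  t[30] = 3,  t[31] = 3,  t[32] = 24,  t[33] = 35,  t[34] = 12,  t[35] = 24,  t[36] = 15,  t[37] = 6,  t[38] = 28,  t[39] = 17,  t[40] = 28,  t[41] = 3,  t[42] = 5,  t[43] = 34,  t[44] = 44,  t[45] = 40,  t[46] = 3,  t[47] = 41,  t[48] = 26.
Since (t[47], t[48]) = (t[1], t[2]) = (41, 26) (two consecutive terms determine the rest), the sequence is periodic with period 46.
So t[877] = t[1 + ((877-1) mod 46)] = t[3] = 18.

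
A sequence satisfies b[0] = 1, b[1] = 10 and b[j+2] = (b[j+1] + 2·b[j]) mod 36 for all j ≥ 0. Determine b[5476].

b[0] = 1; b[1] = 10; b[2] = 12; b[3] = 32; b[4] = 20; b[5] = 12; b[6] = 16; b[7] = 4; b[8] = 0; b[9] = 8; b[10] = 8; b[11] = 24; b[12] = 4; b[13] = 16; b[14] = 24; b[15] = 20; b[16] = 32; b[17] = 0; b[18] = 28; b[19] = 28; b[20] = 12; b[21] = 32.
Since (b[20], b[21]) = (b[2], b[3]) = (12, 32) (two consecutive terms determine the rest), the sequence is eventually periodic: after a pre-period of length 2 it cycles with period 18.
For j ≥ 2, b[j] depends only on (j - 2) mod 18. (5476 - 2) mod 18 = 2, so b[5476] = b[4] = 20.

20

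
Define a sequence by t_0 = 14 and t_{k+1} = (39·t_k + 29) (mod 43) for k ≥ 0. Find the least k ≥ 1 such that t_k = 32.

7

We have t_0 = 14; t_1 = 16; t_2 = 8; t_3 = 40; t_4 = 41; t_5 = 37; t_6 = 10; t_7 = 32; t_8 = 30; t_9 = 38; t_{10} = 6; t_{11} = 5; t_{12} = 9; t_{13} = 36; t_{14} = 14.
The sequence repeats with period 14.
The value 32 first appears (with k ≥ 1) at t_7.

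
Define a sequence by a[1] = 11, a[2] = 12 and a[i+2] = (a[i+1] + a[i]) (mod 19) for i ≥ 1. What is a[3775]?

Listing terms: a[1] = 11; a[2] = 12; a[3] = 4; a[4] = 16; a[5] = 1; a[6] = 17; a[7] = 18; a[8] = 16; a[9] = 15; a[10] = 12; a[11] = 8; a[12] = 1; a[13] = 9; a[14] = 10; a[15] = 0; a[16] = 10; a[17] = 10; a[18] = 1; a[19] = 11; a[20] = 12.
Since (a[19], a[20]) = (a[1], a[2]) = (11, 12) (two consecutive terms determine the rest), the sequence is periodic with period 18.
So a[3775] = a[1 + ((3775-1) mod 18)] = a[13] = 9.

9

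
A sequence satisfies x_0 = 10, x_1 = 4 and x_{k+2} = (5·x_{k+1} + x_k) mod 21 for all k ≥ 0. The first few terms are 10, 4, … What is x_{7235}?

10

We have x_0 = 10; x_1 = 4; x_2 = 9; x_3 = 7; x_4 = 2; x_5 = 17; x_6 = 3; x_7 = 11; x_8 = 16; x_9 = 7; x_{10} = 9; x_{11} = 10; x_{12} = 17; x_{13} = 11; x_{14} = 9; x_{15} = 14; x_{16} = 16; x_{17} = 10; x_{18} = 3; x_{19} = 4; x_{20} = 2; x_{21} = 14; x_{22} = 9; x_{23} = 17; x_{24} = 10; x_{25} = 4.
Since (x_{24}, x_{25}) = (x_0, x_1) = (10, 4) (two consecutive terms determine the rest), the sequence is periodic with period 24.
(7235 - 0) mod 24 = 11, so x_{7235} = x_{11} = 10.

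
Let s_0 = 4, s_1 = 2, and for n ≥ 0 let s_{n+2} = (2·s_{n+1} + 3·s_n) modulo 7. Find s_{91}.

s_0 = 4,  s_1 = 2,  s_2 = 2,  s_3 = 3,  s_4 = 5,  s_5 = 5,  s_6 = 4,  s_7 = 2.
Since (s_6, s_7) = (s_0, s_1) = (4, 2) (two consecutive terms determine the rest), the sequence is periodic with period 6.
So s_{91} = s_{0 + ((91-0) mod 6)} = s_1 = 2.

2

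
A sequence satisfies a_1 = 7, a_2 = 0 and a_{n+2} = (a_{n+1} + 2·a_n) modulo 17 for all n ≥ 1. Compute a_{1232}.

5

We have a_1 = 7,  a_2 = 0,  a_3 = 14,  a_4 = 14,  a_5 = 8,  a_6 = 2,  a_7 = 1,  a_8 = 5,  a_9 = 7,  a_{10} = 0.
The sequence repeats with period 8.
(1232 - 1) mod 8 = 7, so a_{1232} = a_8 = 5.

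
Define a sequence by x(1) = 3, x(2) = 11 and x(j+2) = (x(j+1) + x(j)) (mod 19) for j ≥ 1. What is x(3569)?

1

Listing terms: x(1) = 3; x(2) = 11; x(3) = 14; x(4) = 6; x(5) = 1; x(6) = 7; x(7) = 8; x(8) = 15; x(9) = 4; x(10) = 0; x(11) = 4; x(12) = 4; x(13) = 8; x(14) = 12; x(15) = 1; x(16) = 13; x(17) = 14; x(18) = 8; x(19) = 3; x(20) = 11.
The sequence repeats with period 18.
(3569 - 1) mod 18 = 4, so x(3569) = x(5) = 1.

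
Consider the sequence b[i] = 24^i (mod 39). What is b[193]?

b[0] = 1, b[1] = 24, b[2] = 30, b[3] = 18, b[4] = 3, b[5] = 33, b[6] = 12, b[7] = 15, b[8] = 9, b[9] = 21, b[10] = 36, b[11] = 6, b[12] = 27, b[13] = 24.
Since b[13] = b[1] = 24, the sequence is eventually periodic: after a pre-period of length 1 it cycles with period 12.
For i ≥ 1, b[i] depends only on (i - 1) mod 12. (193 - 1) mod 12 = 0, so b[193] = b[1] = 24.

24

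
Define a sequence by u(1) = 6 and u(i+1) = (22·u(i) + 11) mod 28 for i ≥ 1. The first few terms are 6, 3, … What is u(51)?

17

Computing terms: u(1) = 6; u(2) = 3; u(3) = 21; u(4) = 25; u(5) = 1; u(6) = 5; u(7) = 9; u(8) = 13; u(9) = 17; u(10) = 21.
Since u(10) = u(3) = 21, the sequence is eventually periodic: after a pre-period of length 2 it cycles with period 7.
For i ≥ 3, u(i) depends only on (i - 3) mod 7. (51 - 3) mod 7 = 6, so u(51) = u(9) = 17.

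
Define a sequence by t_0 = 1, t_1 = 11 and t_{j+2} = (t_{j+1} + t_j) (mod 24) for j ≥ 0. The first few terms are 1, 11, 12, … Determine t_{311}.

Listing terms: t_0 = 1, t_1 = 11, t_2 = 12, t_3 = 23, t_4 = 11, t_5 = 10, t_6 = 21, t_7 = 7, t_8 = 4, t_9 = 11, t_{10} = 15, t_{11} = 2, t_{12} = 17, t_{13} = 19, t_{14} = 12, t_{15} = 7, t_{16} = 19, t_{17} = 2, t_{18} = 21, t_{19} = 23, t_{20} = 20, t_{21} = 19, t_{22} = 15, t_{23} = 10, t_{24} = 1, t_{25} = 11.
The sequence repeats with period 24.
So t_{311} = t_{0 + ((311-0) mod 24)} = t_{23} = 10.

10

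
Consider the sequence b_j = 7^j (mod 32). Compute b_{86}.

17

Listing terms: b_1 = 7,  b_2 = 17,  b_3 = 23,  b_4 = 1,  b_5 = 7.
The sequence repeats with period 4.
So b_{86} = b_{1 + ((86-1) mod 4)} = b_2 = 17.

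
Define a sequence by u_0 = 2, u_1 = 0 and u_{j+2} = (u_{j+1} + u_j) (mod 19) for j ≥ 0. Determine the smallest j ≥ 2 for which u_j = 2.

2

We have u_0 = 2; u_1 = 0; u_2 = 2; u_3 = 2; u_4 = 4; u_5 = 6; u_6 = 10; u_7 = 16; u_8 = 7; u_9 = 4; u_{10} = 11; u_{11} = 15; u_{12} = 7; u_{13} = 3; u_{14} = 10; u_{15} = 13; u_{16} = 4; u_{17} = 17; u_{18} = 2; u_{19} = 0.
Since (u_{18}, u_{19}) = (u_0, u_1) = (2, 0) (two consecutive terms determine the rest), the sequence is periodic with period 18.
The value 2 first appears (with j ≥ 2) at u_2.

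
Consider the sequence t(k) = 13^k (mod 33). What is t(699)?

28

t(0) = 1; t(1) = 13; t(2) = 4; t(3) = 19; t(4) = 16; t(5) = 10; t(6) = 31; t(7) = 7; t(8) = 25; t(9) = 28; t(10) = 1.
The sequence repeats with period 10.
So t(699) = t(0 + ((699-0) mod 10)) = t(9) = 28.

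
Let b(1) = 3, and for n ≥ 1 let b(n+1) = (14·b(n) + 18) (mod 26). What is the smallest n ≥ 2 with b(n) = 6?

b(1) = 3, b(2) = 8, b(3) = 0, b(4) = 18, b(5) = 10, b(6) = 2, b(7) = 20, b(8) = 12, b(9) = 4, b(10) = 22, b(11) = 14, b(12) = 6, b(13) = 24, b(14) = 16, b(15) = 8.
Since b(15) = b(2) = 8, the sequence is eventually periodic: after a pre-period of length 1 it cycles with period 13.
The value 6 first appears (with n ≥ 2) at b(12).

12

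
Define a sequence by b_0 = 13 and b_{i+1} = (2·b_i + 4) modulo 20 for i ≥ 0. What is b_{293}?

0

b_0 = 13,  b_1 = 10,  b_2 = 4,  b_3 = 12,  b_4 = 8,  b_5 = 0,  b_6 = 4.
Since b_6 = b_2 = 4, the sequence is eventually periodic: after a pre-period of length 2 it cycles with period 4.
For i ≥ 2, b_i depends only on (i - 2) mod 4. (293 - 2) mod 4 = 3, so b_{293} = b_5 = 0.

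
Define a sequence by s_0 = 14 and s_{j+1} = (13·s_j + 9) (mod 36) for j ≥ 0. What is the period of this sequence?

12

Computing terms: s_0 = 14, s_1 = 11, s_2 = 8, s_3 = 5, s_4 = 2, s_5 = 35, s_6 = 32, s_7 = 29, s_8 = 26, s_9 = 23, s_{10} = 20, s_{11} = 17, s_{12} = 14.
Since s_{12} = s_0 = 14, the sequence is periodic with period 12.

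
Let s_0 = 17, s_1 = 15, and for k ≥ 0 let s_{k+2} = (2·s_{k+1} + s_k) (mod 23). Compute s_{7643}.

22

s_0 = 17; s_1 = 15; s_2 = 1; s_3 = 17; s_4 = 12; s_5 = 18; s_6 = 2; s_7 = 22; s_8 = 0; s_9 = 22; s_{10} = 21; s_{11} = 18; s_{12} = 11; s_{13} = 17; s_{14} = 22; s_{15} = 15; s_{16} = 6; s_{17} = 4; s_{18} = 14; s_{19} = 9; s_{20} = 9; s_{21} = 4; s_{22} = 17; s_{23} = 15.
Since (s_{22}, s_{23}) = (s_0, s_1) = (17, 15) (two consecutive terms determine the rest), the sequence is periodic with period 22.
So s_{7643} = s_{0 + ((7643-0) mod 22)} = s_9 = 22.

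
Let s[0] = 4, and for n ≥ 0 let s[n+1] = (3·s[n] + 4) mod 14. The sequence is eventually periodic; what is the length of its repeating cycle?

6

s[0] = 4; s[1] = 2; s[2] = 10; s[3] = 6; s[4] = 8; s[5] = 0; s[6] = 4.
The sequence repeats with period 6.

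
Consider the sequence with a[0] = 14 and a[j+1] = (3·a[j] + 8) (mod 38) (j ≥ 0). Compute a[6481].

12

Listing terms: a[0] = 14; a[1] = 12; a[2] = 6; a[3] = 26; a[4] = 10; a[5] = 0; a[6] = 8; a[7] = 32; a[8] = 28; a[9] = 16; a[10] = 18; a[11] = 24; a[12] = 4; a[13] = 20; a[14] = 30; a[15] = 22; a[16] = 36; a[17] = 2; a[18] = 14.
Since a[18] = a[0] = 14, the sequence is periodic with period 18.
(6481 - 0) mod 18 = 1, so a[6481] = a[1] = 12.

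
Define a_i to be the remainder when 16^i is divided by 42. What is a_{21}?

22

Computing terms: a_0 = 1; a_1 = 16; a_2 = 4; a_3 = 22; a_4 = 16.
Since a_4 = a_1 = 16, the sequence is eventually periodic: after a pre-period of length 1 it cycles with period 3.
For i ≥ 1, a_i depends only on (i - 1) mod 3. (21 - 1) mod 3 = 2, so a_{21} = a_3 = 22.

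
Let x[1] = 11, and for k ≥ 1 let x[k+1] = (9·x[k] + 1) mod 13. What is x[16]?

x[1] = 11, x[2] = 9, x[3] = 4, x[4] = 11.
The sequence repeats with period 3.
So x[16] = x[1 + ((16-1) mod 3)] = x[1] = 11.

11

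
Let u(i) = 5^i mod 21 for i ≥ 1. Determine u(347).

u(1) = 5, u(2) = 4, u(3) = 20, u(4) = 16, u(5) = 17, u(6) = 1, u(7) = 5.
The sequence repeats with period 6.
So u(347) = u(1 + ((347-1) mod 6)) = u(5) = 17.

17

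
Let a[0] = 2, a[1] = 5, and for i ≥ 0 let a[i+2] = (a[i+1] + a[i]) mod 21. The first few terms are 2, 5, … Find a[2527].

Computing terms: a[0] = 2, a[1] = 5, a[2] = 7, a[3] = 12, a[4] = 19, a[5] = 10, a[6] = 8, a[7] = 18, a[8] = 5, a[9] = 2, a[10] = 7, a[11] = 9, a[12] = 16, a[13] = 4, a[14] = 20, a[15] = 3, a[16] = 2, a[17] = 5.
The sequence repeats with period 16.
So a[2527] = a[0 + ((2527-0) mod 16)] = a[15] = 3.

3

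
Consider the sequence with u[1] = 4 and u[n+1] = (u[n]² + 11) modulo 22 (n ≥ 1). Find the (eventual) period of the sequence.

u[1] = 4, u[2] = 5, u[3] = 14, u[4] = 9, u[5] = 4.
Since u[5] = u[1] = 4, the sequence is periodic with period 4.

4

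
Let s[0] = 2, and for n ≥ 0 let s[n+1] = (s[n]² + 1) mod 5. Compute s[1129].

Computing terms: s[0] = 2; s[1] = 0; s[2] = 1; s[3] = 2.
The sequence repeats with period 3.
(1129 - 0) mod 3 = 1, so s[1129] = s[1] = 0.

0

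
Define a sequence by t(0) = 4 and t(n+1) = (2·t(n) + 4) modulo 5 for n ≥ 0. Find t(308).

Computing terms: t(0) = 4,  t(1) = 2,  t(2) = 3,  t(3) = 0,  t(4) = 4.
Since t(4) = t(0) = 4, the sequence is periodic with period 4.
So t(308) = t(0 + ((308-0) mod 4)) = t(0) = 4.

4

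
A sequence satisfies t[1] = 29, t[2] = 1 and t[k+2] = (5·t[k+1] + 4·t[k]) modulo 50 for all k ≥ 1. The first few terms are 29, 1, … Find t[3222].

t[1] = 29,  t[2] = 1,  t[3] = 21,  t[4] = 9,  t[5] = 29,  t[6] = 31,  t[7] = 21,  t[8] = 29,  t[9] = 29,  t[10] = 11,  t[11] = 21,  t[12] = 49,  t[13] = 29,  t[14] = 41,  t[15] = 21,  t[16] = 19,  t[17] = 29,  t[18] = 21,  t[19] = 21,  t[20] = 39,  t[21] = 29,  t[22] = 1.
Since (t[21], t[22]) = (t[1], t[2]) = (29, 1) (two consecutive terms determine the rest), the sequence is periodic with period 20.
(3222 - 1) mod 20 = 1, so t[3222] = t[2] = 1.

1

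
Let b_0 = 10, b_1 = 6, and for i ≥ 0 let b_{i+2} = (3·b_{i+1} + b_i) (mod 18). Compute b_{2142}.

10

Computing terms: b_0 = 10; b_1 = 6; b_2 = 10; b_3 = 0; b_4 = 10; b_5 = 12; b_6 = 10; b_7 = 6.
Since (b_6, b_7) = (b_0, b_1) = (10, 6) (two consecutive terms determine the rest), the sequence is periodic with period 6.
So b_{2142} = b_{0 + ((2142-0) mod 6)} = b_0 = 10.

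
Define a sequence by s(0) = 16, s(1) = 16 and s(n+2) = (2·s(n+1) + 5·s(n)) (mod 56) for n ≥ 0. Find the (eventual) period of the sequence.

24

s(0) = 16,  s(1) = 16,  s(2) = 0,  s(3) = 24,  s(4) = 48,  s(5) = 48,  s(6) = 0,  s(7) = 16,  s(8) = 32,  s(9) = 32,  s(10) = 0,  s(11) = 48,  s(12) = 40,  s(13) = 40,  s(14) = 0,  s(15) = 32,  s(16) = 8,  s(17) = 8,  s(18) = 0,  s(19) = 40,  s(20) = 24,  s(21) = 24,  s(22) = 0,  s(23) = 8,  s(24) = 16,  s(25) = 16.
The sequence repeats with period 24.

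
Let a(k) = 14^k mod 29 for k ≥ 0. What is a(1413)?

2

Listing terms: a(0) = 1,  a(1) = 14,  a(2) = 22,  a(3) = 18,  a(4) = 20,  a(5) = 19,  a(6) = 5,  a(7) = 12,  a(8) = 23,  a(9) = 3,  a(10) = 13,  a(11) = 8,  a(12) = 25,  a(13) = 2,  a(14) = 28,  a(15) = 15,  a(16) = 7,  a(17) = 11,  a(18) = 9,  a(19) = 10,  a(20) = 24,  a(21) = 17,  a(22) = 6,  a(23) = 26,  a(24) = 16,  a(25) = 21,  a(26) = 4,  a(27) = 27,  a(28) = 1.
The sequence repeats with period 28.
So a(1413) = a(0 + ((1413-0) mod 28)) = a(13) = 2.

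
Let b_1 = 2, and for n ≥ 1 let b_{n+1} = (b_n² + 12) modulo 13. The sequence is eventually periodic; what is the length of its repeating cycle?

3

Computing terms: b_1 = 2; b_2 = 3; b_3 = 8; b_4 = 11; b_5 = 3.
Since b_5 = b_2 = 3, the sequence is eventually periodic: after a pre-period of length 1 it cycles with period 3.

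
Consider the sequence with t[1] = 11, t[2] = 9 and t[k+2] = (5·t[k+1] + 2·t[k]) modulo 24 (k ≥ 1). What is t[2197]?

11

We have t[1] = 11,  t[2] = 9,  t[3] = 19,  t[4] = 17,  t[5] = 3,  t[6] = 1,  t[7] = 11,  t[8] = 9.
The sequence repeats with period 6.
(2197 - 1) mod 6 = 0, so t[2197] = t[1] = 11.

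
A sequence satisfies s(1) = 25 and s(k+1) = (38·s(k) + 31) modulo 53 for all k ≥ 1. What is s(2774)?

s(1) = 25, s(2) = 27, s(3) = 50, s(4) = 23, s(5) = 4, s(6) = 24, s(7) = 42, s(8) = 37, s(9) = 6, s(10) = 47, s(11) = 15, s(12) = 18, s(13) = 26, s(14) = 12, s(15) = 10, s(16) = 40, s(17) = 14, s(18) = 33, s(19) = 13, s(20) = 48, s(21) = 0, s(22) = 31, s(23) = 43, s(24) = 22, s(25) = 19, s(26) = 11, s(27) = 25.
Since s(27) = s(1) = 25, the sequence is periodic with period 26.
(2774 - 1) mod 26 = 17, so s(2774) = s(18) = 33.

33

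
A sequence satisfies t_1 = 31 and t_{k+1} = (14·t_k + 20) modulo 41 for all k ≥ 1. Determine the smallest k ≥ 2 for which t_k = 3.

2

Computing terms: t_1 = 31; t_2 = 3; t_3 = 21; t_4 = 27; t_5 = 29; t_6 = 16; t_7 = 39; t_8 = 33; t_9 = 31.
Since t_9 = t_1 = 31, the sequence is periodic with period 8.
The value 3 first appears (with k ≥ 2) at t_2.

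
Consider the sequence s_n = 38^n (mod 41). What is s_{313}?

s_1 = 38,  s_2 = 9,  s_3 = 14,  s_4 = 40,  s_5 = 3,  s_6 = 32,  s_7 = 27,  s_8 = 1,  s_9 = 38.
The sequence repeats with period 8.
So s_{313} = s_{1 + ((313-1) mod 8)} = s_1 = 38.

38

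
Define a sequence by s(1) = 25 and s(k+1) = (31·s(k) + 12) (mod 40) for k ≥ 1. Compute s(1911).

25

Listing terms: s(1) = 25; s(2) = 27; s(3) = 9; s(4) = 11; s(5) = 33; s(6) = 35; s(7) = 17; s(8) = 19; s(9) = 1; s(10) = 3; s(11) = 25.
The sequence repeats with period 10.
So s(1911) = s(1 + ((1911-1) mod 10)) = s(1) = 25.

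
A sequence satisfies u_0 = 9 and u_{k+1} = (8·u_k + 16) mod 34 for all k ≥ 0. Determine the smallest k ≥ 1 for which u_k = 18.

4

Listing terms: u_0 = 9,  u_1 = 20,  u_2 = 6,  u_3 = 30,  u_4 = 18,  u_5 = 24,  u_6 = 4,  u_7 = 14,  u_8 = 26,  u_9 = 20.
Since u_9 = u_1 = 20, the sequence is eventually periodic: after a pre-period of length 1 it cycles with period 8.
The value 18 first appears (with k ≥ 1) at u_4.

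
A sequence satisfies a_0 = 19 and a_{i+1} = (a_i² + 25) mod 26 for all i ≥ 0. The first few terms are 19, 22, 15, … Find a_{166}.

a_0 = 19; a_1 = 22; a_2 = 15; a_3 = 16; a_4 = 21; a_5 = 24; a_6 = 3; a_7 = 8; a_8 = 11; a_9 = 16.
Since a_9 = a_3 = 16, the sequence is eventually periodic: after a pre-period of length 3 it cycles with period 6.
For i ≥ 3, a_i depends only on (i - 3) mod 6. (166 - 3) mod 6 = 1, so a_{166} = a_4 = 21.

21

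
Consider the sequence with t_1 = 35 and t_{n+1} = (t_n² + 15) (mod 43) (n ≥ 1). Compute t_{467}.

3

Computing terms: t_1 = 35; t_2 = 36; t_3 = 21; t_4 = 26; t_5 = 3; t_6 = 24; t_7 = 32; t_8 = 7; t_9 = 21.
Since t_9 = t_3 = 21, the sequence is eventually periodic: after a pre-period of length 2 it cycles with period 6.
For n ≥ 3, t_n depends only on (n - 3) mod 6. (467 - 3) mod 6 = 2, so t_{467} = t_5 = 3.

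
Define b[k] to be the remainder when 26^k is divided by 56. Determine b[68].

32

We have b[0] = 1, b[1] = 26, b[2] = 4, b[3] = 48, b[4] = 16, b[5] = 24, b[6] = 8, b[7] = 40, b[8] = 32, b[9] = 48.
Since b[9] = b[3] = 48, the sequence is eventually periodic: after a pre-period of length 3 it cycles with period 6.
For k ≥ 3, b[k] depends only on (k - 3) mod 6. (68 - 3) mod 6 = 5, so b[68] = b[8] = 32.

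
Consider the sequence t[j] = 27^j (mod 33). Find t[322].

3

We have t[0] = 1; t[1] = 27; t[2] = 3; t[3] = 15; t[4] = 9; t[5] = 12; t[6] = 27.
Since t[6] = t[1] = 27, the sequence is eventually periodic: after a pre-period of length 1 it cycles with period 5.
For j ≥ 1, t[j] depends only on (j - 1) mod 5. (322 - 1) mod 5 = 1, so t[322] = t[2] = 3.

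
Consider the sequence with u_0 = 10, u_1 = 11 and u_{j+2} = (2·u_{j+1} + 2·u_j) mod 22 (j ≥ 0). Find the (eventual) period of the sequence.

10

We have u_0 = 10,  u_1 = 11,  u_2 = 20,  u_3 = 18,  u_4 = 10,  u_5 = 12,  u_6 = 0,  u_7 = 2,  u_8 = 4,  u_9 = 12,  u_{10} = 10,  u_{11} = 0,  u_{12} = 20,  u_{13} = 18.
Since (u_{12}, u_{13}) = (u_2, u_3) = (20, 18) (two consecutive terms determine the rest), the sequence is eventually periodic: after a pre-period of length 2 it cycles with period 10.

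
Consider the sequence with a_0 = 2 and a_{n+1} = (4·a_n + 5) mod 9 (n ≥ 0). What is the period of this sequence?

9

a_0 = 2; a_1 = 4; a_2 = 3; a_3 = 8; a_4 = 1; a_5 = 0; a_6 = 5; a_7 = 7; a_8 = 6; a_9 = 2.
The sequence repeats with period 9.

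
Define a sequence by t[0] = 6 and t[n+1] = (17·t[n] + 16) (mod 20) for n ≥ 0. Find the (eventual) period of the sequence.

4

t[0] = 6, t[1] = 18, t[2] = 2, t[3] = 10, t[4] = 6.
Since t[4] = t[0] = 6, the sequence is periodic with period 4.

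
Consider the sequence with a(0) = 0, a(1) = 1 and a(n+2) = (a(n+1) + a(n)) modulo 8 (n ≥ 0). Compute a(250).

Computing terms: a(0) = 0, a(1) = 1, a(2) = 1, a(3) = 2, a(4) = 3, a(5) = 5, a(6) = 0, a(7) = 5, a(8) = 5, a(9) = 2, a(10) = 7, a(11) = 1, a(12) = 0, a(13) = 1.
Since (a(12), a(13)) = (a(0), a(1)) = (0, 1) (two consecutive terms determine the rest), the sequence is periodic with period 12.
(250 - 0) mod 12 = 10, so a(250) = a(10) = 7.

7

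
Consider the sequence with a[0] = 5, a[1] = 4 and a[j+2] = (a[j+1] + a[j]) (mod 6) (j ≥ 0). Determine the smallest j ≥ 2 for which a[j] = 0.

Computing terms: a[0] = 5, a[1] = 4, a[2] = 3, a[3] = 1, a[4] = 4, a[5] = 5, a[6] = 3, a[7] = 2, a[8] = 5, a[9] = 1, a[10] = 0, a[11] = 1, a[12] = 1, a[13] = 2, a[14] = 3, a[15] = 5, a[16] = 2, a[17] = 1, a[18] = 3, a[19] = 4, a[20] = 1, a[21] = 5, a[22] = 0, a[23] = 5, a[24] = 5, a[25] = 4.
Since (a[24], a[25]) = (a[0], a[1]) = (5, 4) (two consecutive terms determine the rest), the sequence is periodic with period 24.
The value 0 first appears (with j ≥ 2) at a[10].

10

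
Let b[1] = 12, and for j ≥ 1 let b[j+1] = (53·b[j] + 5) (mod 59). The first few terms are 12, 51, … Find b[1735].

We have b[1] = 12,  b[2] = 51,  b[3] = 53,  b[4] = 41,  b[5] = 54,  b[6] = 35,  b[7] = 31,  b[8] = 55,  b[9] = 29,  b[10] = 8,  b[11] = 16,  b[12] = 27,  b[13] = 20,  b[14] = 3,  b[15] = 46,  b[16] = 24,  b[17] = 38,  b[18] = 13,  b[19] = 45,  b[20] = 30,  b[21] = 2,  b[22] = 52,  b[23] = 47,  b[24] = 18,  b[25] = 15,  b[26] = 33,  b[27] = 43,  b[28] = 42,  b[29] = 48,  b[30] = 12.
Since b[30] = b[1] = 12, the sequence is periodic with period 29.
So b[1735] = b[1 + ((1735-1) mod 29)] = b[24] = 18.

18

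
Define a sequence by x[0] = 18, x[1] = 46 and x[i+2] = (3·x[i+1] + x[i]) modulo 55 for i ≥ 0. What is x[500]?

4

Computing terms: x[0] = 18, x[1] = 46, x[2] = 46, x[3] = 19, x[4] = 48, x[5] = 53, x[6] = 42, x[7] = 14, x[8] = 29, x[9] = 46, x[10] = 2, x[11] = 52, x[12] = 48, x[13] = 31, x[14] = 31, x[15] = 14, x[16] = 18, x[17] = 13, x[18] = 2, x[19] = 19, x[20] = 4, x[21] = 31, x[22] = 42, x[23] = 47, x[24] = 18, x[25] = 46.
The sequence repeats with period 24.
(500 - 0) mod 24 = 20, so x[500] = x[20] = 4.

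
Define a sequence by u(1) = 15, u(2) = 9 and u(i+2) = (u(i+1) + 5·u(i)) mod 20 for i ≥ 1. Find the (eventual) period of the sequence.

Listing terms: u(1) = 15,  u(2) = 9,  u(3) = 4,  u(4) = 9,  u(5) = 9,  u(6) = 14,  u(7) = 19,  u(8) = 9,  u(9) = 4.
Since (u(8), u(9)) = (u(2), u(3)) = (9, 4) (two consecutive terms determine the rest), the sequence is eventually periodic: after a pre-period of length 1 it cycles with period 6.

6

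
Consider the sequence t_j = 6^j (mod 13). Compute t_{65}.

2

t_0 = 1,  t_1 = 6,  t_2 = 10,  t_3 = 8,  t_4 = 9,  t_5 = 2,  t_6 = 12,  t_7 = 7,  t_8 = 3,  t_9 = 5,  t_{10} = 4,  t_{11} = 11,  t_{12} = 1.
The sequence repeats with period 12.
So t_{65} = t_{0 + ((65-0) mod 12)} = t_5 = 2.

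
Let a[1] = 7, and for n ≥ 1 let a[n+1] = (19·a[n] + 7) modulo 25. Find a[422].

Computing terms: a[1] = 7; a[2] = 15; a[3] = 17; a[4] = 5; a[5] = 2; a[6] = 20; a[7] = 12; a[8] = 10; a[9] = 22; a[10] = 0; a[11] = 7.
Since a[11] = a[1] = 7, the sequence is periodic with period 10.
So a[422] = a[1 + ((422-1) mod 10)] = a[2] = 15.

15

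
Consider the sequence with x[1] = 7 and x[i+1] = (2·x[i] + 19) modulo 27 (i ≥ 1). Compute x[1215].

x[1] = 7; x[2] = 6; x[3] = 4; x[4] = 0; x[5] = 19; x[6] = 3; x[7] = 25; x[8] = 15; x[9] = 22; x[10] = 9; x[11] = 10; x[12] = 12; x[13] = 16; x[14] = 24; x[15] = 13; x[16] = 18; x[17] = 1; x[18] = 21; x[19] = 7.
The sequence repeats with period 18.
So x[1215] = x[1 + ((1215-1) mod 18)] = x[9] = 22.

22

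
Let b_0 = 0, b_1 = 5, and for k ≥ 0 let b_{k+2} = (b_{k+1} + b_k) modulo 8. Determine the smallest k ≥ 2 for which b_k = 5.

b_0 = 0; b_1 = 5; b_2 = 5; b_3 = 2; b_4 = 7; b_5 = 1; b_6 = 0; b_7 = 1; b_8 = 1; b_9 = 2; b_{10} = 3; b_{11} = 5; b_{12} = 0; b_{13} = 5.
The sequence repeats with period 12.
The value 5 first appears (with k ≥ 2) at b_2.

2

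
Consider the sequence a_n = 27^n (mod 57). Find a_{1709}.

Computing terms: a_1 = 27, a_2 = 45, a_3 = 18, a_4 = 30, a_5 = 12, a_6 = 39, a_7 = 27.
Since a_7 = a_1 = 27, the sequence is periodic with period 6.
(1709 - 1) mod 6 = 4, so a_{1709} = a_5 = 12.

12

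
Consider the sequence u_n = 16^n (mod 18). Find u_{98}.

u_1 = 16,  u_2 = 4,  u_3 = 10,  u_4 = 16.
Since u_4 = u_1 = 16, the sequence is periodic with period 3.
(98 - 1) mod 3 = 1, so u_{98} = u_2 = 4.

4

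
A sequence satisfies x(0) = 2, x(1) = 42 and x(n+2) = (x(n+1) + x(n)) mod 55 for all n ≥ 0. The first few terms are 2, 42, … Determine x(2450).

13

Computing terms: x(0) = 2,  x(1) = 42,  x(2) = 44,  x(3) = 31,  x(4) = 20,  x(5) = 51,  x(6) = 16,  x(7) = 12,  x(8) = 28,  x(9) = 40,  x(10) = 13,  x(11) = 53,  x(12) = 11,  x(13) = 9,  x(14) = 20,  x(15) = 29,  x(16) = 49,  x(17) = 23,  x(18) = 17,  x(19) = 40,  x(20) = 2,  x(21) = 42.
Since (x(20), x(21)) = (x(0), x(1)) = (2, 42) (two consecutive terms determine the rest), the sequence is periodic with period 20.
(2450 - 0) mod 20 = 10, so x(2450) = x(10) = 13.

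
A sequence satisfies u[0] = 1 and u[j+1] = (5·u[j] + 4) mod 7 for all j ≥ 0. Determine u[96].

1

u[0] = 1, u[1] = 2, u[2] = 0, u[3] = 4, u[4] = 3, u[5] = 5, u[6] = 1.
Since u[6] = u[0] = 1, the sequence is periodic with period 6.
(96 - 0) mod 6 = 0, so u[96] = u[0] = 1.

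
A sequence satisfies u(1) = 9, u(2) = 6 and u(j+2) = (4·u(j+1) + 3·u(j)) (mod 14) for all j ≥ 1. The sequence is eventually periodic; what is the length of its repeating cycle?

Listing terms: u(1) = 9, u(2) = 6, u(3) = 9, u(4) = 12, u(5) = 5, u(6) = 0, u(7) = 1, u(8) = 4, u(9) = 5, u(10) = 4, u(11) = 3, u(12) = 10, u(13) = 7, u(14) = 2, u(15) = 1, u(16) = 10, u(17) = 1, u(18) = 6, u(19) = 13, u(20) = 0, u(21) = 11, u(22) = 2, u(23) = 13, u(24) = 2, u(25) = 5, u(26) = 12, u(27) = 7, u(28) = 8, u(29) = 11, u(30) = 12, u(31) = 11, u(32) = 10, u(33) = 3, u(34) = 0, u(35) = 9, u(36) = 8, u(37) = 3, u(38) = 8, u(39) = 13, u(40) = 6, u(41) = 7, u(42) = 4, u(43) = 9, u(44) = 6.
Since (u(43), u(44)) = (u(1), u(2)) = (9, 6) (two consecutive terms determine the rest), the sequence is periodic with period 42.

42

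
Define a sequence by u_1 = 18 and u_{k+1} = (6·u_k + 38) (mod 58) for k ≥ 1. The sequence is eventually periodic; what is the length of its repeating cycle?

Computing terms: u_1 = 18, u_2 = 30, u_3 = 44, u_4 = 12, u_5 = 52, u_6 = 2, u_7 = 50, u_8 = 48, u_9 = 36, u_{10} = 22, u_{11} = 54, u_{12} = 14, u_{13} = 6, u_{14} = 16, u_{15} = 18.
The sequence repeats with period 14.

14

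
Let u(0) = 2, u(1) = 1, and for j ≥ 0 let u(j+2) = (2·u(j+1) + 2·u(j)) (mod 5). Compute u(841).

We have u(0) = 2, u(1) = 1, u(2) = 1, u(3) = 4, u(4) = 0, u(5) = 3, u(6) = 1, u(7) = 3, u(8) = 3, u(9) = 2, u(10) = 0, u(11) = 4, u(12) = 3, u(13) = 4, u(14) = 4, u(15) = 1, u(16) = 0, u(17) = 2, u(18) = 4, u(19) = 2, u(20) = 2, u(21) = 3, u(22) = 0, u(23) = 1, u(24) = 2, u(25) = 1.
The sequence repeats with period 24.
(841 - 0) mod 24 = 1, so u(841) = u(1) = 1.

1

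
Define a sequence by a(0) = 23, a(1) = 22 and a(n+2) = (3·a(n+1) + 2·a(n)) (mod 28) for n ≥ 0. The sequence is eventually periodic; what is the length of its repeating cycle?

Computing terms: a(0) = 23, a(1) = 22, a(2) = 0, a(3) = 16, a(4) = 20, a(5) = 8, a(6) = 8, a(7) = 12, a(8) = 24, a(9) = 12, a(10) = 0, a(11) = 24, a(12) = 16, a(13) = 12, a(14) = 12, a(15) = 4, a(16) = 8, a(17) = 4, a(18) = 0, a(19) = 8, a(20) = 24, a(21) = 4, a(22) = 4, a(23) = 20, a(24) = 12, a(25) = 20, a(26) = 0, a(27) = 12, a(28) = 8, a(29) = 20, a(30) = 20, a(31) = 16, a(32) = 4, a(33) = 16, a(34) = 0, a(35) = 4, a(36) = 12, a(37) = 16, a(38) = 16, a(39) = 24, a(40) = 20, a(41) = 24, a(42) = 0, a(43) = 20, a(44) = 4, a(45) = 24, a(46) = 24, a(47) = 8, a(48) = 16, a(49) = 8, a(50) = 0, a(51) = 16.
Since (a(50), a(51)) = (a(2), a(3)) = (0, 16) (two consecutive terms determine the rest), the sequence is eventually periodic: after a pre-period of length 2 it cycles with period 48.

48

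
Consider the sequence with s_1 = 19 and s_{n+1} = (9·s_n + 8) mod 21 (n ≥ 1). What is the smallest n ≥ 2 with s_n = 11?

We have s_1 = 19,  s_2 = 11,  s_3 = 2,  s_4 = 5,  s_5 = 11.
Since s_5 = s_2 = 11, the sequence is eventually periodic: after a pre-period of length 1 it cycles with period 3.
The value 11 first appears (with n ≥ 2) at s_2.

2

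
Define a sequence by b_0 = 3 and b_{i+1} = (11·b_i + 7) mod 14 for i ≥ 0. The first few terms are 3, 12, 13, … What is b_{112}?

We have b_0 = 3; b_1 = 12; b_2 = 13; b_3 = 10; b_4 = 5; b_5 = 6; b_6 = 3.
The sequence repeats with period 6.
So b_{112} = b_{0 + ((112-0) mod 6)} = b_4 = 5.

5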